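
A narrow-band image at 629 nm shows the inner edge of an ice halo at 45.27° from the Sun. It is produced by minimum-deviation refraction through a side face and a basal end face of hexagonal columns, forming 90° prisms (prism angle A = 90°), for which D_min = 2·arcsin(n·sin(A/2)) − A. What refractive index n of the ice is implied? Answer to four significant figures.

Rearranging: n = sin((D_min + A)/2) / sin(A/2).
(D_min + A)/2 = (45.27° + 90°)/2 = 67.635°.
n = sin 67.635° / sin 45° = 0.9248 / 0.7071 = 1.3078.

1.308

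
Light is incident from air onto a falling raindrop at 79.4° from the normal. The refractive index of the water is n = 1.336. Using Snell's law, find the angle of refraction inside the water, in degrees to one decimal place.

47.4°

Snell: sin θ_r = sin θ_i / n = sin 79.4° / 1.336 = 0.9829 / 1.336 = 0.7357.
θ_r = arcsin(0.7357) = 47.37°.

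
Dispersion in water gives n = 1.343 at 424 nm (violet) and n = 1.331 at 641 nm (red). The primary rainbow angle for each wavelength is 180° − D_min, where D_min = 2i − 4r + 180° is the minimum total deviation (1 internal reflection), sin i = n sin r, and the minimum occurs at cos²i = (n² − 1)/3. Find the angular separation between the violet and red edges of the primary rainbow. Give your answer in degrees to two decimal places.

1.72°

At 424 nm (n = 1.343): cos²i = 0.26788 → i = 58.830°, r = 39.577°, D_min = 139.354°, rainbow angle = 40.646°.
At 641 nm (n = 1.331): cos²i = 0.25719 → i = 59.527°, r = 40.356°, D_min = 137.630°, rainbow angle = 42.370°.
Angular width = |40.646° − 42.370°| = 1.724°.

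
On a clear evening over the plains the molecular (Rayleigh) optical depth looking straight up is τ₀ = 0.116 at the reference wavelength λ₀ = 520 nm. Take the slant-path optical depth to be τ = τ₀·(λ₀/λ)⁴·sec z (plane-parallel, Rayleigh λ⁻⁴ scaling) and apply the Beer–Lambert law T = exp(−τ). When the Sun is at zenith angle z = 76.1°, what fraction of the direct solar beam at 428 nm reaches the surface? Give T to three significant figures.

0.349

sec 76.1° = 4.1627.
τ = 0.116 × (520/428)⁴ × 4.1627 = 0.116 × 2.1789 × 4.1627 = 1.0521.
T = exp(−1.0521) = 0.3492.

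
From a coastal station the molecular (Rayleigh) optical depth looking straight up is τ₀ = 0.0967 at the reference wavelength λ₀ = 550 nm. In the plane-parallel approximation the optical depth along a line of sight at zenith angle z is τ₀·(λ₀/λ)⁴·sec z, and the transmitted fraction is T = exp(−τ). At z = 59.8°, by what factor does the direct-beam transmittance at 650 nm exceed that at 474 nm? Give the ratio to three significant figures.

Airmass: sec 59.8° = 1.9880.
τ(650 nm) = 0.0967 × (550/650)⁴ × 1.9880 = 0.0967 × 0.5126 × 1.9880 = 0.0985.
τ(474 nm) = 0.0967 × (550/474)⁴ × 1.9880 = 0.0967 × 1.8127 × 1.9880 = 0.3485.
T(650)/T(474) = exp(τ_B − τ_A) = exp(0.2499) = 1.2839.

1.28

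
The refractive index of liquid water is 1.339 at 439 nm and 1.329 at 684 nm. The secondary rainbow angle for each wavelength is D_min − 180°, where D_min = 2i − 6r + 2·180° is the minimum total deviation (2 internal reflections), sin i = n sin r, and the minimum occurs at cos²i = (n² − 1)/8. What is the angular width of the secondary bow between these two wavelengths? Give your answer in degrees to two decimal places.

2.61°

At 439 nm (n = 1.339): cos²i = 0.09912 → i = 71.650°, r = 45.141°, D_min = 232.451°, rainbow angle = 52.451°.
At 684 nm (n = 1.329): cos²i = 0.09578 → i = 71.972°, r = 45.685°, D_min = 229.837°, rainbow angle = 49.837°.
Angular width = |52.451° − 49.837°| = 2.614°.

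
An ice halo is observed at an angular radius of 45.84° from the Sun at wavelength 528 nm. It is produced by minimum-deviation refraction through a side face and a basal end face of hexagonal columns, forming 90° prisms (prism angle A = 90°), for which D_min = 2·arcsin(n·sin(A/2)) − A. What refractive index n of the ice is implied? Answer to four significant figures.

1.310

Rearranging: n = sin((D_min + A)/2) / sin(A/2).
(D_min + A)/2 = (45.84° + 90°)/2 = 67.920°.
n = sin 67.920° / sin 45° = 0.9267 / 0.7071 = 1.3105.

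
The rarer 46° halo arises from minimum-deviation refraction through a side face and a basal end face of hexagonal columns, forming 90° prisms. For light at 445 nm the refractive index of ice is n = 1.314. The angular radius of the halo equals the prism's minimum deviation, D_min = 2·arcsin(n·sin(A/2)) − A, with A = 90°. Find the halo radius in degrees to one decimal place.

46.6°

n·sin(A/2) = 1.314 × sin 45° = 1.314 × 0.7071 = 0.9291.
D_min = 2·arcsin(0.9291) − 90° = 2 × 68.301° − 90° = 46.602°.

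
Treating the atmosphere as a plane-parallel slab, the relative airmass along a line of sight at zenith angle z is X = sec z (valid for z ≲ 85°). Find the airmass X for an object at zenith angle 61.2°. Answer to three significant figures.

X = sec z = 1/cos 61.2° = 1/0.4818 = 2.0757.

2.08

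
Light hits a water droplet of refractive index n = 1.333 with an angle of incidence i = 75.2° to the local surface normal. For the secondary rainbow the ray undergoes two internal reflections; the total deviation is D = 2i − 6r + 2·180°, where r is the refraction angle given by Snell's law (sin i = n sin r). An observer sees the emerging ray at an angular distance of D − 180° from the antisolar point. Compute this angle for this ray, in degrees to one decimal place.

sin r = sin 75.2° / 1.333 = 0.9668/1.333 = 0.7253; r = 46.49°.
D = 2·75.2° − 6·46.49° + 2·180° = 150.40° − 278.96° + 360° = 231.44°.
Angle from antisolar point = D − 180° = 51.44°.

51.4°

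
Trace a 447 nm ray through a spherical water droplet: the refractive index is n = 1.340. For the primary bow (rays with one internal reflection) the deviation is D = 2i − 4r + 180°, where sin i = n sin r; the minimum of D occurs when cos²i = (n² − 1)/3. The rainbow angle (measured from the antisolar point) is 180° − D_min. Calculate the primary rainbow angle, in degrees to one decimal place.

41.1°

cos²i = (1.79560 − 1)/3 = 0.26520; i = arccos(0.51498) = 59.004°.
sin r = sin 59.004°/1.340 = 0.63971; r = 39.770°.
D_min = 2·59.004° − 4·39.770° + 180° = 138.929°.
Rainbow angle = 180° − D_min = 41.071°.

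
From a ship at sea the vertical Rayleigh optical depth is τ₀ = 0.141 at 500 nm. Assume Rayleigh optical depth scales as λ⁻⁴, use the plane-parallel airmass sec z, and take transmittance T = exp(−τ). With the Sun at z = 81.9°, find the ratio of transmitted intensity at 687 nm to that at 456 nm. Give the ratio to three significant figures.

3.21

Airmass: sec 81.9° = 7.0972.
τ(687 nm) = 0.141 × (500/687)⁴ × 7.0972 = 0.141 × 0.2806 × 7.0972 = 0.2808.
τ(456 nm) = 0.141 × (500/456)⁴ × 7.0972 = 0.141 × 1.4455 × 7.0972 = 1.4465.
T(687)/T(456) = exp(τ_B − τ_A) = exp(1.1657) = 3.2083.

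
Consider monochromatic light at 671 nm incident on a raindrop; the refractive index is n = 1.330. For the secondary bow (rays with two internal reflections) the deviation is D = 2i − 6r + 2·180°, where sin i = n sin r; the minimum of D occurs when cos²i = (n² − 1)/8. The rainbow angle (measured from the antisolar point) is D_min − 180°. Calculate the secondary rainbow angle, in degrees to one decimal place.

50.1°

cos²i = (1.76890 − 1)/8 = 0.09611; i = arccos(0.31002) = 71.940°.
sin r = sin 71.940°/1.330 = 0.71483; r = 45.630°.
D_min = 2·71.940° − 6·45.630° + 360° = 230.101°.
Rainbow angle = D_min − 180° = 50.101°.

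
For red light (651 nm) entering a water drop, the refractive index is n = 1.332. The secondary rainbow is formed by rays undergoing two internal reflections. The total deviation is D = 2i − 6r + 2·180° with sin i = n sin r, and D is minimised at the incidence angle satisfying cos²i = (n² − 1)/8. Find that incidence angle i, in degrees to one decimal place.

cos²i = (1.332² − 1)/8 = (1.77422 − 1)/8 = 0.09678.
cos i = 0.31109, so i = 71.875°.

71.9°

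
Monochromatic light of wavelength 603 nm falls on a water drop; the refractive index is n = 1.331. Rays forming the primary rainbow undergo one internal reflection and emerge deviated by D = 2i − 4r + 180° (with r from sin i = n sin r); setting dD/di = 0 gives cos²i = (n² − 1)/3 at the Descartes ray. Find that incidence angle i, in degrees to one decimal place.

59.5°

cos²i = (1.331² − 1)/3 = (1.77156 − 1)/3 = 0.25719.
cos i = 0.50714, so i = 59.527°.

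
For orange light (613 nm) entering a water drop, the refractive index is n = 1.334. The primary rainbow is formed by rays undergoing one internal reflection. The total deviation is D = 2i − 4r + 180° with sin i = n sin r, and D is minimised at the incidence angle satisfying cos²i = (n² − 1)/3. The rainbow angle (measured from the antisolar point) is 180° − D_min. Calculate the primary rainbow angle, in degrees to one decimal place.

41.9°

cos²i = (1.77956 − 1)/3 = 0.25985; i = arccos(0.50976) = 59.352°.
sin r = sin 59.352°/1.334 = 0.64492; r = 40.159°.
D_min = 2·59.352° − 4·40.159° + 180° = 138.067°.
Rainbow angle = 180° − D_min = 41.933°.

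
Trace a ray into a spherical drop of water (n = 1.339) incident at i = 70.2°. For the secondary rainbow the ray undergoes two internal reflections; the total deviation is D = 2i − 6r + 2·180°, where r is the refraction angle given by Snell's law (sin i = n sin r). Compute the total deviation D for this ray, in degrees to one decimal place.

sin r = sin 70.2° / 1.339 = 0.9409/1.339 = 0.7027; r = 44.64°.
D = 2·70.2° − 6·44.64° + 2·180° = 140.40° − 267.85° + 360° = 232.55°.

232.5°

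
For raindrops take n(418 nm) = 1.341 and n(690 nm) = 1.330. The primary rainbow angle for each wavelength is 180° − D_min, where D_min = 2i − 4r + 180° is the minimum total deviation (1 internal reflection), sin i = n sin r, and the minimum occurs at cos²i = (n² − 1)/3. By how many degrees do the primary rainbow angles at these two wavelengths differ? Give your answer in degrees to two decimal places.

At 418 nm (n = 1.341): cos²i = 0.26609 → i = 58.946°, r = 39.705°, D_min = 139.071°, rainbow angle = 40.929°.
At 690 nm (n = 1.330): cos²i = 0.25630 → i = 59.585°, r = 40.422°, D_min = 137.484°, rainbow angle = 42.516°.
Angular width = |40.929° − 42.516°| = 1.588°.

1.59°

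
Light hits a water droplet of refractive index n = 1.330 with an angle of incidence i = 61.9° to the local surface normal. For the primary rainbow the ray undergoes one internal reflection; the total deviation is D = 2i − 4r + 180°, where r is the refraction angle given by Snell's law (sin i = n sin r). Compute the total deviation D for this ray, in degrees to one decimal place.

sin r = sin 61.9° / 1.330 = 0.8821/1.330 = 0.6633; r = 41.55°.
D = 2·61.9° − 4·41.55° + 180° = 123.80° − 166.19° + 180° = 137.61°.

137.6°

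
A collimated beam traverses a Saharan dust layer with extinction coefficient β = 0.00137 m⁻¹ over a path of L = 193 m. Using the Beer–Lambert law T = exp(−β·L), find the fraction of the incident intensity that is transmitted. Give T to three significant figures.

τ = β·L = 0.00137 × 193 = 0.2644.
T = exp(−0.2644) = 0.7677.

0.768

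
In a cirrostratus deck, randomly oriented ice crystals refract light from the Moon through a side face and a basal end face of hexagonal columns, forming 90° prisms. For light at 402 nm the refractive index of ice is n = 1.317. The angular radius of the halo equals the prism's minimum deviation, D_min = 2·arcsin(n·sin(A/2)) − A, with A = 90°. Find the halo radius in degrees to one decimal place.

47.3°

n·sin(A/2) = 1.317 × sin 45° = 1.317 × 0.7071 = 0.9313.
D_min = 2·arcsin(0.9313) − 90° = 2 × 68.632° − 90° = 47.264°.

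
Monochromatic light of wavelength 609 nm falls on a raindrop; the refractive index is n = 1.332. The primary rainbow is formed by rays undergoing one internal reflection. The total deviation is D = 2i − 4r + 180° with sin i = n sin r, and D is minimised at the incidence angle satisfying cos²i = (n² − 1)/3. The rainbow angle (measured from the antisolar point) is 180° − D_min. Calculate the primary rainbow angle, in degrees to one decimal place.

cos²i = (1.77422 − 1)/3 = 0.25807; i = arccos(0.50801) = 59.469°.
sin r = sin 59.469°/1.332 = 0.64666; r = 40.290°.
D_min = 2·59.469° − 4·40.290° + 180° = 137.776°.
Rainbow angle = 180° − D_min = 42.224°.

42.2°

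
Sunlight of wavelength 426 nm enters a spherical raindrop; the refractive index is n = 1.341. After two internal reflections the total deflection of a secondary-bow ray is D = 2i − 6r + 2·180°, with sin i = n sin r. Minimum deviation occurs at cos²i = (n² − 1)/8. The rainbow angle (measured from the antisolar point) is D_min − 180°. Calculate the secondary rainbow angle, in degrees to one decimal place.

53.0°

cos²i = (1.79828 − 1)/8 = 0.09979; i = arccos(0.31589) = 71.586°.
sin r = sin 71.586°/1.341 = 0.70753; r = 45.034°.
D_min = 2·71.586° − 6·45.034° + 360° = 232.966°.
Rainbow angle = D_min − 180° = 52.966°.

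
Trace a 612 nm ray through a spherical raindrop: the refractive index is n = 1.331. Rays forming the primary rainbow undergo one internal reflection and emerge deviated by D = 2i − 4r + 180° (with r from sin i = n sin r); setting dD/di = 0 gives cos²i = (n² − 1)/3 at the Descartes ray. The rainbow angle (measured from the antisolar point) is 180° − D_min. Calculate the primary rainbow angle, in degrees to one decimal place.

cos²i = (1.77156 − 1)/3 = 0.25719; i = arccos(0.50714) = 59.527°.
sin r = sin 59.527°/1.331 = 0.64753; r = 40.356°.
D_min = 2·59.527° − 4·40.356° + 180° = 137.630°.
Rainbow angle = 180° − D_min = 42.370°.

42.4°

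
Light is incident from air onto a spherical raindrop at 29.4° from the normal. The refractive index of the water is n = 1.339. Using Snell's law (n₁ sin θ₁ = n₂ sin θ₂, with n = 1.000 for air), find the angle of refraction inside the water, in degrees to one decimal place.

21.5°

Snell: sin θ_r = sin θ_i / n = sin 29.4° / 1.339 = 0.4909 / 1.339 = 0.3666.
θ_r = arcsin(0.3666) = 21.51°.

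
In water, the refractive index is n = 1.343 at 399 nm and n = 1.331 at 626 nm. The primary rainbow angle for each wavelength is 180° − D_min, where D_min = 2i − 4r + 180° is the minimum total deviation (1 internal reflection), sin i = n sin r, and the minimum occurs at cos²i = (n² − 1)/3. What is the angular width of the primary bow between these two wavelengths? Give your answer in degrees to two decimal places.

1.72°

At 399 nm (n = 1.343): cos²i = 0.26788 → i = 58.830°, r = 39.577°, D_min = 139.354°, rainbow angle = 40.646°.
At 626 nm (n = 1.331): cos²i = 0.25719 → i = 59.527°, r = 40.356°, D_min = 137.630°, rainbow angle = 42.370°.
Angular width = |40.646° − 42.370°| = 1.724°.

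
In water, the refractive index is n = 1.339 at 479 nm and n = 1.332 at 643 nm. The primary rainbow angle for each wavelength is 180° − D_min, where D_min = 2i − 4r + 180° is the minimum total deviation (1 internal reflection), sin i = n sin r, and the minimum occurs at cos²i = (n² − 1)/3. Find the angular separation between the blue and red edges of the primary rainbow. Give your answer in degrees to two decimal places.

At 479 nm (n = 1.339): cos²i = 0.26431 → i = 59.062°, r = 39.834°, D_min = 138.786°, rainbow angle = 41.214°.
At 643 nm (n = 1.332): cos²i = 0.25807 → i = 59.469°, r = 40.290°, D_min = 137.776°, rainbow angle = 42.224°.
Angular width = |41.214° − 42.224°| = 1.010°.

1.01°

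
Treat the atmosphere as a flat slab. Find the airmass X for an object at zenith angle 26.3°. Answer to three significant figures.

1.12

X = sec z = 1/cos 26.3° = 1/0.8965 = 1.1155.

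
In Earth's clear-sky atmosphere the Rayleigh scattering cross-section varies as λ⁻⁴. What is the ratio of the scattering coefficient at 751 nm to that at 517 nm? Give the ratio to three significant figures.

Rayleigh scattering ∝ λ⁻⁴, so the ratio of coefficients is the inverse fourth power of the wavelength ratio.
σ(751)/σ(517) = (517/751)⁴ = (0.6884)⁴ = 0.2246.

0.225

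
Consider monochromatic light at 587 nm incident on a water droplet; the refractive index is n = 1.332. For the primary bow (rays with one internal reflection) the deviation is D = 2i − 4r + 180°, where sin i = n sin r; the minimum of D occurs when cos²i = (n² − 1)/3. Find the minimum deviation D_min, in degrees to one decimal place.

137.8°

cos²i = (1.77422 − 1)/3 = 0.25807; i = arccos(0.50801) = 59.469°.
sin r = sin 59.469°/1.332 = 0.64666; r = 40.290°.
D_min = 2·59.469° − 4·40.290° + 180° = 137.776°.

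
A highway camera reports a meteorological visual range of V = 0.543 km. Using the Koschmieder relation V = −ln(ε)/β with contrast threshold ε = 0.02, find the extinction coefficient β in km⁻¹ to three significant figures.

7.20 km⁻¹

β = −ln(0.02) / V = 3.912 / 0.543 = 7.2045 km⁻¹.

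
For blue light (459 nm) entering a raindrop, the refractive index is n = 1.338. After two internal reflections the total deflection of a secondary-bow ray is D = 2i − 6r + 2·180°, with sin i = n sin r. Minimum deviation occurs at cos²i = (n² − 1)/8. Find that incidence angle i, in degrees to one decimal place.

71.7°

cos²i = (1.338² − 1)/8 = (1.79024 − 1)/8 = 0.09878.
cos i = 0.31429, so i = 71.682°.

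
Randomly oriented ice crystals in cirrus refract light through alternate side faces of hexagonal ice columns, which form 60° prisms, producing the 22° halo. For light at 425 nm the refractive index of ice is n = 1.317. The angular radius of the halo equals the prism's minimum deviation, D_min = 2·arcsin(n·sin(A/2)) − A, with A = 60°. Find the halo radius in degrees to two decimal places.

n·sin(A/2) = 1.317 × sin 30° = 1.317 × 0.5000 = 0.6585.
D_min = 2·arcsin(0.6585) − 60° = 2 × 41.186° − 60° = 22.371°.

22.37°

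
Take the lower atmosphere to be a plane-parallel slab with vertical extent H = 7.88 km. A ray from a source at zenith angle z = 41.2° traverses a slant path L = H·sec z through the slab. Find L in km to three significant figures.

sec z = 1/cos 41.2° = 1.3291.
L = 7.88 × 1.3291 = 10.473 km.

10.5 km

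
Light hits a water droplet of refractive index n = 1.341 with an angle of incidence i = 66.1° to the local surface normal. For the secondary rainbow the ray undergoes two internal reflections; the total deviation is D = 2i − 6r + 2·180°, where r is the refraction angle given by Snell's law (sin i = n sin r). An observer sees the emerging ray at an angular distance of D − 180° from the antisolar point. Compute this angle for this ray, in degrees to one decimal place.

sin r = sin 66.1° / 1.341 = 0.9143/1.341 = 0.6818; r = 42.98°.
D = 2·66.1° − 6·42.98° + 2·180° = 132.20° − 257.89° + 360° = 234.31°.
Angle from antisolar point = D − 180° = 54.31°.

54.3°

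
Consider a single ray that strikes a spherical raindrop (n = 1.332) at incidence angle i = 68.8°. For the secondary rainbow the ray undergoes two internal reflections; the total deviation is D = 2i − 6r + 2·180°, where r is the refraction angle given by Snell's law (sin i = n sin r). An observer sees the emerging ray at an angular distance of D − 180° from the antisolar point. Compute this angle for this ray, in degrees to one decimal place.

51.1°

sin r = sin 68.8° / 1.332 = 0.9323/1.332 = 0.6999; r = 44.42°.
D = 2·68.8° − 6·44.42° + 2·180° = 137.60° − 266.53° + 360° = 231.07°.
Angle from antisolar point = D − 180° = 51.07°.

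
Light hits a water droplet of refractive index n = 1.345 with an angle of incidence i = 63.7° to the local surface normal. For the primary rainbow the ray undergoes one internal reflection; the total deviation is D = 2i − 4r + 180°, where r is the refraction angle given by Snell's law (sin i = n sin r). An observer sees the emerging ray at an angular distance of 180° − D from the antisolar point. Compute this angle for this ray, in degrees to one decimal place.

sin r = sin 63.7° / 1.345 = 0.8965/1.345 = 0.6665; r = 41.80°.
D = 2·63.7° − 4·41.80° + 180° = 127.40° − 167.20° + 180° = 140.20°.
Angle from antisolar point = 180° − D = 39.80°.

39.8°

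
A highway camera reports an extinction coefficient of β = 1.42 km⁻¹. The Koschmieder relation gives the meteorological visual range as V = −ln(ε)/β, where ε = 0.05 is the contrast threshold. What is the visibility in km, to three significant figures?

2.11 km

V = −ln(0.05) / 1.42 = 2.996 / 1.42 = 2.1097 km.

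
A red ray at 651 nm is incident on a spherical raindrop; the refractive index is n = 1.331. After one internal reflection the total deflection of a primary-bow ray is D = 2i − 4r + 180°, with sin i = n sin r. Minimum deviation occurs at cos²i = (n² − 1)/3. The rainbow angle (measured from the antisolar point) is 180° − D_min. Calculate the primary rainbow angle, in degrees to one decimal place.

cos²i = (1.77156 − 1)/3 = 0.25719; i = arccos(0.50714) = 59.527°.
sin r = sin 59.527°/1.331 = 0.64753; r = 40.356°.
D_min = 2·59.527° − 4·40.356° + 180° = 137.630°.
Rainbow angle = 180° − D_min = 42.370°.

42.4°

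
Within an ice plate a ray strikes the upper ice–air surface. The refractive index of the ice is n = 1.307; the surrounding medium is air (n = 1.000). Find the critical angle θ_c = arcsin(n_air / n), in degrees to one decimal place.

49.9°

sin θ_c = n_air / n = 1.000 / 1.307 = 0.7651.
θ_c = arcsin(0.7651) = 49.92°.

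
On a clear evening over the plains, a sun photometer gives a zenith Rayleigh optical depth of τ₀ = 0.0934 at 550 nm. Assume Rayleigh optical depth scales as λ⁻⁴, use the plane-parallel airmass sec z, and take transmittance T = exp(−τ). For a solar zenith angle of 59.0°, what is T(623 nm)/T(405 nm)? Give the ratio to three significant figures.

Airmass: sec 59.0° = 1.9416.
τ(623 nm) = 0.0934 × (550/623)⁴ × 1.9416 = 0.0934 × 0.6074 × 1.9416 = 0.1102.
τ(405 nm) = 0.0934 × (550/405)⁴ × 1.9416 = 0.0934 × 3.4012 × 1.9416 = 0.6168.
T(623)/T(405) = exp(τ_B − τ_A) = exp(0.5066) = 1.6597.

1.66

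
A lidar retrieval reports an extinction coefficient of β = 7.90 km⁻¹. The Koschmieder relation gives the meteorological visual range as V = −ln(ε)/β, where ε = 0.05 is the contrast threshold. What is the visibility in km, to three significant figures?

0.379 km

V = −ln(0.05) / 7.90 = 2.996 / 7.90 = 0.3792 km.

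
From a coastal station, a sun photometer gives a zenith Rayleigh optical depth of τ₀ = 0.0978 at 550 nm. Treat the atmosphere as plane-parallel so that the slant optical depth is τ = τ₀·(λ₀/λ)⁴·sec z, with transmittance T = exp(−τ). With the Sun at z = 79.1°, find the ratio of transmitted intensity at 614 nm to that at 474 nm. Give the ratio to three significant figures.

1.83

Airmass: sec 79.1° = 5.2883.
τ(614 nm) = 0.0978 × (550/614)⁴ × 5.2883 = 0.0978 × 0.6438 × 5.2883 = 0.3330.
τ(474 nm) = 0.0978 × (550/474)⁴ × 5.2883 = 0.0978 × 1.8127 × 5.2883 = 0.9376.
T(614)/T(474) = exp(τ_B − τ_A) = exp(0.6046) = 1.8304.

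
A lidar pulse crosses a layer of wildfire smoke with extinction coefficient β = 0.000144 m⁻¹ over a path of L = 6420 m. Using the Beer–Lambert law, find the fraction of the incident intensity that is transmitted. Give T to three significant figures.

τ = β·L = 0.000144 × 6420 = 0.9245.
T = exp(−0.9245) = 0.3967.

0.397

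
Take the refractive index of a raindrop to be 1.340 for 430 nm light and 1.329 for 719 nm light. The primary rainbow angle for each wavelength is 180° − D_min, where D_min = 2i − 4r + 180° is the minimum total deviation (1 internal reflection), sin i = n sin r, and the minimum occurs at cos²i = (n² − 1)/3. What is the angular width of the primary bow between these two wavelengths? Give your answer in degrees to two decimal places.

1.59°

At 430 nm (n = 1.340): cos²i = 0.26520 → i = 59.004°, r = 39.770°, D_min = 138.929°, rainbow angle = 41.071°.
At 719 nm (n = 1.329): cos²i = 0.25541 → i = 59.643°, r = 40.487°, D_min = 137.337°, rainbow angle = 42.663°.
Angular width = |41.071° − 42.663°| = 1.592°.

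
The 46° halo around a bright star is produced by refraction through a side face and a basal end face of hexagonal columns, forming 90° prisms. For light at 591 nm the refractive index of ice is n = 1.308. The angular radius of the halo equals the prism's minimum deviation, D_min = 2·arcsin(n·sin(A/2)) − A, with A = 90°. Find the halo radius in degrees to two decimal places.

n·sin(A/2) = 1.308 × sin 45° = 1.308 × 0.7071 = 0.9249.
D_min = 2·arcsin(0.9249) − 90° = 2 × 67.653° − 90° = 45.305°.

45.31°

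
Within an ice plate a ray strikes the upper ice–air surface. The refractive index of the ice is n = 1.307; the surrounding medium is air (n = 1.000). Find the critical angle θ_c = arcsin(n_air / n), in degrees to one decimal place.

49.9°

sin θ_c = n_air / n = 1.000 / 1.307 = 0.7651.
θ_c = arcsin(0.7651) = 49.92°.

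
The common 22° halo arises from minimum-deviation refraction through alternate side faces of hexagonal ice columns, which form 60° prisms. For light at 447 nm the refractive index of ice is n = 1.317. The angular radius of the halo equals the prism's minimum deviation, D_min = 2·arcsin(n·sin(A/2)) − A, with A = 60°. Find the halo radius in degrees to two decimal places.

22.37°

n·sin(A/2) = 1.317 × sin 30° = 1.317 × 0.5000 = 0.6585.
D_min = 2·arcsin(0.6585) − 60° = 2 × 41.186° − 60° = 22.371°.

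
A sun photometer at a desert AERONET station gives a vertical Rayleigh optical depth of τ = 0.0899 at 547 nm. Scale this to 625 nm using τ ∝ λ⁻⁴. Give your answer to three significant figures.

τ(625 nm) = τ(547 nm) × (547/625)⁴ = 0.0899 × (0.8752)⁴ = 0.0899 × 0.5867 = 0.0527.

0.0527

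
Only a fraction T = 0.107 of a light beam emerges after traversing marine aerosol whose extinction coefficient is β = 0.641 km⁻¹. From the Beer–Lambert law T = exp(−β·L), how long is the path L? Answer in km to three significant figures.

Beer–Lambert: T = exp(−βL) ⇒ L = −ln(T)/β = −ln(0.107)/0.641 = 2.2349/0.641 = 3.487 km.

3.49 km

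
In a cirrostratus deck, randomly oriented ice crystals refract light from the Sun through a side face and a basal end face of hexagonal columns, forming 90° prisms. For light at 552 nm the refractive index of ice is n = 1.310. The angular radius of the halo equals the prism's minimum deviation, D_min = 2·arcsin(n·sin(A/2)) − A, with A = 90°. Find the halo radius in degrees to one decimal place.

n·sin(A/2) = 1.310 × sin 45° = 1.310 × 0.7071 = 0.9263.
D_min = 2·arcsin(0.9263) − 90° = 2 × 67.867° − 90° = 45.733°.

45.7°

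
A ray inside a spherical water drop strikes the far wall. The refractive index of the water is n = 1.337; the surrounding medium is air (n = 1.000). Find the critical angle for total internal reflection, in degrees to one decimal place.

sin θ_c = n_air / n = 1.000 / 1.337 = 0.7479.
θ_c = arcsin(0.7479) = 48.41°.

48.4°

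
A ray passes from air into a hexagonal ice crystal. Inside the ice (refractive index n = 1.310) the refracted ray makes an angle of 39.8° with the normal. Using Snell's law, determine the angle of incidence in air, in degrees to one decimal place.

57.0°

Snell: sin θ_i = n · sin θ_r = 1.310 × sin 39.8° = 1.310 × 0.6401 = 0.8385.
θ_i = arcsin(0.8385) = 56.99°.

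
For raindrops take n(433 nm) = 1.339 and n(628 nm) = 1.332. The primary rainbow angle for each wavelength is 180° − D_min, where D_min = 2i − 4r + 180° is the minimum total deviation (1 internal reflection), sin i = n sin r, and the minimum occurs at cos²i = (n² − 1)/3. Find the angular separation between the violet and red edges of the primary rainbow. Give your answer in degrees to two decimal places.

1.01°

At 433 nm (n = 1.339): cos²i = 0.26431 → i = 59.062°, r = 39.834°, D_min = 138.786°, rainbow angle = 41.214°.
At 628 nm (n = 1.332): cos²i = 0.25807 → i = 59.469°, r = 40.290°, D_min = 137.776°, rainbow angle = 42.224°.
Angular width = |41.214° − 42.224°| = 1.010°.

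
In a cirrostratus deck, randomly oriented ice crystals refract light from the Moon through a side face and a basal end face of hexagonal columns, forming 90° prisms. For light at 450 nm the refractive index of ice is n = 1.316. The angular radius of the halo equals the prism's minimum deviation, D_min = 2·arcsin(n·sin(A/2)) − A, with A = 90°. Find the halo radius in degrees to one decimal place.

47.0°

n·sin(A/2) = 1.316 × sin 45° = 1.316 × 0.7071 = 0.9306.
D_min = 2·arcsin(0.9306) − 90° = 2 × 68.521° − 90° = 47.042°.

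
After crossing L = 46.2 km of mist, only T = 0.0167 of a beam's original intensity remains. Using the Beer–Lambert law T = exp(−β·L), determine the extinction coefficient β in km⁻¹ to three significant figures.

Beer–Lambert: T = exp(−βL) ⇒ β = −ln(T)/L = −ln(0.0167)/46.2 = 4.0923/46.2 = 0.08858 km⁻¹.

0.0886 km⁻¹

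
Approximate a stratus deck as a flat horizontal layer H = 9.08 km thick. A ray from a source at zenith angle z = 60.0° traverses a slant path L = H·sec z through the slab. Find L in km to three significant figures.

sec z = 1/cos 60.0° = 2.0000.
L = 9.08 × 2.0000 = 18.160 km.

18.2 km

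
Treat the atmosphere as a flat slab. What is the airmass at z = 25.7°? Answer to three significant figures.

1.11

X = sec z = 1/cos 25.7° = 1/0.9011 = 1.1098.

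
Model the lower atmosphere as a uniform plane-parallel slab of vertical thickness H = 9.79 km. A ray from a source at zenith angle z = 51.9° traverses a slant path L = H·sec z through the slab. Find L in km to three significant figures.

sec z = 1/cos 51.9° = 1.6207.
L = 9.79 × 1.6207 = 15.866 km.

15.9 km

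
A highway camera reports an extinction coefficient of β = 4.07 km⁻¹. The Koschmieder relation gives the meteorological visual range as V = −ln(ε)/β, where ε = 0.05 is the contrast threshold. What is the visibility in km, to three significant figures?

V = −ln(0.05) / 4.07 = 2.996 / 4.07 = 0.7361 km.

0.736 km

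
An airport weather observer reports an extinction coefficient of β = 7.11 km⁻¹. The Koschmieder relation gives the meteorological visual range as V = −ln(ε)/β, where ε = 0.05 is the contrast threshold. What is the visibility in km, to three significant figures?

0.421 km

V = −ln(0.05) / 7.11 = 2.996 / 7.11 = 0.4213 km.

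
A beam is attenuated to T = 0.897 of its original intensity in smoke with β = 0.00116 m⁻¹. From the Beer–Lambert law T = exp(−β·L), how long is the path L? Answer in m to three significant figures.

93.7 m

Beer–Lambert: T = exp(−βL) ⇒ L = −ln(T)/β = −ln(0.897)/0.00116 = 0.1087/0.00116 = 93.71 m.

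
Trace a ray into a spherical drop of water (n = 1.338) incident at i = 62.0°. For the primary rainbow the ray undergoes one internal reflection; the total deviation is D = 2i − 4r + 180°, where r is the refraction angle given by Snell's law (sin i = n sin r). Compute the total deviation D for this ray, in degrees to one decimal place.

138.8°

sin r = sin 62.0° / 1.338 = 0.8829/1.338 = 0.6599; r = 41.29°.
D = 2·62.0° − 4·41.29° + 180° = 124.00° − 165.17° + 180° = 138.83°.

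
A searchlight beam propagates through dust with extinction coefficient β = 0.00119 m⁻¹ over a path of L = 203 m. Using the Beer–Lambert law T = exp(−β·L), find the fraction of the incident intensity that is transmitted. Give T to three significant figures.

0.785

τ = β·L = 0.00119 × 203 = 0.2416.
T = exp(−0.2416) = 0.7854.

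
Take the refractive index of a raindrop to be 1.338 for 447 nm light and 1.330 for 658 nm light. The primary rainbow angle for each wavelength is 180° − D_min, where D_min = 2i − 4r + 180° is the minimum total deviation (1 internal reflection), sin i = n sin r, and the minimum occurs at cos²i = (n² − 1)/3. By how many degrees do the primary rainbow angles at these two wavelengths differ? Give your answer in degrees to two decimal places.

At 447 nm (n = 1.338): cos²i = 0.26341 → i = 59.120°, r = 39.899°, D_min = 138.643°, rainbow angle = 41.357°.
At 658 nm (n = 1.330): cos²i = 0.25630 → i = 59.585°, r = 40.422°, D_min = 137.484°, rainbow angle = 42.516°.
Angular width = |41.357° − 42.516°| = 1.160°.

1.16°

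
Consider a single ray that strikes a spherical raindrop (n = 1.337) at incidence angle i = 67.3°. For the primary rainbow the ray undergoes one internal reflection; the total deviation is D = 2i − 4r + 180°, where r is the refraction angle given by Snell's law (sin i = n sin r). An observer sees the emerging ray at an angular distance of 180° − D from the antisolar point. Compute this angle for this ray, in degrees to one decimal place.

sin r = sin 67.3° / 1.337 = 0.9225/1.337 = 0.6900; r = 43.63°.
D = 2·67.3° − 4·43.63° + 180° = 134.60° − 174.52° + 180° = 140.08°.
Angle from antisolar point = 180° − D = 39.92°.

39.9°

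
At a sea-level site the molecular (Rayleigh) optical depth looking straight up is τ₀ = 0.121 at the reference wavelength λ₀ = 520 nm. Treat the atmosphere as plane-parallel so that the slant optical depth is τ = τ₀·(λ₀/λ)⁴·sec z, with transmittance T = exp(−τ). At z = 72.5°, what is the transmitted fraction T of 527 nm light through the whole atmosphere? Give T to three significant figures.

sec 72.5° = 3.3255.
τ = 0.121 × (520/527)⁴ × 3.3255 = 0.121 × 0.9479 × 3.3255 = 0.3814.
T = exp(−0.3814) = 0.6829.

0.683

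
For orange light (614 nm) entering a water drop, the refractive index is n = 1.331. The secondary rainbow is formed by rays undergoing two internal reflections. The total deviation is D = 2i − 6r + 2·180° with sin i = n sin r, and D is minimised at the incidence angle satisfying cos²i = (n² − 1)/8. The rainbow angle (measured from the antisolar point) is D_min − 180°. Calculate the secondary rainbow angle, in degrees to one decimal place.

50.4°

cos²i = (1.77156 − 1)/8 = 0.09645; i = arccos(0.31056) = 71.907°.
sin r = sin 71.907°/1.331 = 0.71417; r = 45.575°.
D_min = 2·71.907° − 6·45.575° + 360° = 230.365°.
Rainbow angle = D_min − 180° = 50.365°.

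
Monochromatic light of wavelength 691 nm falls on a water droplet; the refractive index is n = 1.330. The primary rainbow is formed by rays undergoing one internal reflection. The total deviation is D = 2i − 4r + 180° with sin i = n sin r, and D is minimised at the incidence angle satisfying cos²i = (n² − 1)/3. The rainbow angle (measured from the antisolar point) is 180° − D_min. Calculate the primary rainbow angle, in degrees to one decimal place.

42.5°

cos²i = (1.76890 − 1)/3 = 0.25630; i = arccos(0.50626) = 59.585°.
sin r = sin 59.585°/1.330 = 0.64841; r = 40.422°.
D_min = 2·59.585° − 4·40.422° + 180° = 137.484°.
Rainbow angle = 180° − D_min = 42.516°.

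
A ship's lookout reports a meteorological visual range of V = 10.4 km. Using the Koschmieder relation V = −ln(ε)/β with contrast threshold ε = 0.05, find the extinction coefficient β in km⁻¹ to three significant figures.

β = −ln(0.05) / V = 2.996 / 10.4 = 0.2881 km⁻¹.

0.288 km⁻¹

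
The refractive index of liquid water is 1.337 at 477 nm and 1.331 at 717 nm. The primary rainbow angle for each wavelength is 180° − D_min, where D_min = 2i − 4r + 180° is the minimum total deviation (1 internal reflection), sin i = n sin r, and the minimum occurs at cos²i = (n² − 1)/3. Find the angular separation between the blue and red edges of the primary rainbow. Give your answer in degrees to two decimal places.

At 477 nm (n = 1.337): cos²i = 0.26252 → i = 59.178°, r = 39.964°, D_min = 138.500°, rainbow angle = 41.500°.
At 717 nm (n = 1.331): cos²i = 0.25719 → i = 59.527°, r = 40.356°, D_min = 137.630°, rainbow angle = 42.370°.
Angular width = |41.500° − 42.370°| = 0.870°.

0.87°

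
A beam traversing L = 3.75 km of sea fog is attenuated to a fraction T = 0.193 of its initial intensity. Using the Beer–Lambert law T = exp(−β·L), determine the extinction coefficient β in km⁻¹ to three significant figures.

Beer–Lambert: T = exp(−βL) ⇒ β = −ln(T)/L = −ln(0.193)/3.75 = 1.6451/3.75 = 0.4387 km⁻¹.

0.439 km⁻¹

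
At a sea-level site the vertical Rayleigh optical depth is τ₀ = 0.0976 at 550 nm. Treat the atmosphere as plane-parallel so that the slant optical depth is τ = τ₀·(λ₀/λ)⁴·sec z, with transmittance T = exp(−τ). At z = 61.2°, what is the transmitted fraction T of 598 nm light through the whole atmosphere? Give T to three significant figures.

0.865

sec 61.2° = 2.0757.
τ = 0.0976 × (550/598)⁴ × 2.0757 = 0.0976 × 0.7156 × 2.0757 = 0.1450.
T = exp(−0.1450) = 0.8651.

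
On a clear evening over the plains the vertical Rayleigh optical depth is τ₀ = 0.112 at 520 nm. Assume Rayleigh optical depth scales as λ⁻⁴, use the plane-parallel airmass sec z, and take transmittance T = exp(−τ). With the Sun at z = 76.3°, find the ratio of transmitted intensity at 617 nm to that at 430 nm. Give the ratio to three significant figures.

2.17

Airmass: sec 76.3° = 4.2223.
τ(617 nm) = 0.112 × (520/617)⁴ × 4.2223 = 0.112 × 0.5045 × 4.2223 = 0.2386.
τ(430 nm) = 0.112 × (520/430)⁴ × 4.2223 = 0.112 × 2.1386 × 4.2223 = 1.0114.
T(617)/T(430) = exp(τ_B − τ_A) = exp(0.7728) = 2.1658.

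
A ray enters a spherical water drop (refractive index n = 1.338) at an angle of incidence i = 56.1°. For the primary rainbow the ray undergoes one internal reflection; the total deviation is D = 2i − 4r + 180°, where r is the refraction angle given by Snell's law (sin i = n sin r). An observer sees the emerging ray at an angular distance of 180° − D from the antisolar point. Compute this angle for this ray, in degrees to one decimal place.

41.2°

sin r = sin 56.1° / 1.338 = 0.8300/1.338 = 0.6203; r = 38.34°.
D = 2·56.1° − 4·38.34° + 180° = 112.20° − 153.36° + 180° = 138.84°.
Angle from antisolar point = 180° − D = 41.16°.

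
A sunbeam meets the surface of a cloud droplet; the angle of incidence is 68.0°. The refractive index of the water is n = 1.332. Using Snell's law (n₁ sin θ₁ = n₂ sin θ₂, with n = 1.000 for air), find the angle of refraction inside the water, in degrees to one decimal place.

44.1°

Snell: sin θ_r = sin θ_i / n = sin 68.0° / 1.332 = 0.9272 / 1.332 = 0.6961.
θ_r = arcsin(0.6961) = 44.11°.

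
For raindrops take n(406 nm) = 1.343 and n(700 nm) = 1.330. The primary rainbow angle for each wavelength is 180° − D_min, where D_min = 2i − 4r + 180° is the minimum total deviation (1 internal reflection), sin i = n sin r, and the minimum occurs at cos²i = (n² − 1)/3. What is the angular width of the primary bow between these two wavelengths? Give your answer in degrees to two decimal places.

1.87°

At 406 nm (n = 1.343): cos²i = 0.26788 → i = 58.830°, r = 39.577°, D_min = 139.354°, rainbow angle = 40.646°.
At 700 nm (n = 1.330): cos²i = 0.25630 → i = 59.585°, r = 40.422°, D_min = 137.484°, rainbow angle = 42.516°.
Angular width = |40.646° − 42.516°| = 1.871°.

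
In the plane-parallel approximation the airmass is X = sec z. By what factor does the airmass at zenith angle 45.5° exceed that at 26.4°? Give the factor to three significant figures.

1.28

X(45.5°)/X(26.4°) = sec 45.5° / sec 26.4° = cos 26.4° / cos 45.5° = 0.8957/0.7009 = 1.2779.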